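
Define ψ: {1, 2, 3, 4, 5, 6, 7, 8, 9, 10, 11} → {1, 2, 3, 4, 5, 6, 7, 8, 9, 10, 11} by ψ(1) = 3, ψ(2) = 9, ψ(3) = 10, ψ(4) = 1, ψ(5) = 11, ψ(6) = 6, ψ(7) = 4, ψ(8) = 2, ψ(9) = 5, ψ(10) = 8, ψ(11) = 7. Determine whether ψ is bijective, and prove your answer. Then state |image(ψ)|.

The values 3, 9, 10, 1, 11, 6, 4, 2, 5, 8, 7 are a permutation of {1, 2, 3, 4, 5, 6, 7, 8, 9, 10, 11}: each element appears exactly once.
So ψ is injective and surjective, hence bijective.
The image of ψ is {1, 2, 3, 4, 5, 6, 7, 8, 9, 10, 11}, which has 11 elements.

11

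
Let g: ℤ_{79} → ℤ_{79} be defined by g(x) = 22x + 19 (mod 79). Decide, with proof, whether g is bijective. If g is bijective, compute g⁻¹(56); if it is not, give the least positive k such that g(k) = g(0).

34

Recall that g is injective when g(x_1) = g(x_2) forces x_1 = x_2.
Suppose g(x_1) = g(x_2) in ℤ_{79}. Then 22x_1 + 19 ≡ 22x_2 + 19 (mod 79), hence 22(x_1 − x_2) ≡ 0 (mod 79).
Since gcd(22, 79) = 1, 22 is invertible modulo 79, so x_1 − x_2 ≡ 0 (mod 79), i.e. x_1 = x_2.
We now compute 22⁻¹ mod 79 explicitly. Euclid's algorithm: 79 = 3·22 + 13, 22 = 1·13 + 9, 13 = 1·9 + 4, 9 = 2·4 + 1; back-substituting gives 1 = 18·22 − 5·79, so 22⁻¹ ≡ 18 (mod 79).
Then y ↦ 18(y − 19) is a two-sided inverse to g, so every y ∈ ℤ_{79} has a preimage.
So g is bijective.
Since g is bijective, we compute g⁻¹(56): solve 22x + 19 ≡ 56 (mod 79), i.e. 22x ≡ 37 (mod 79).
Multiplying by 22⁻¹ = 18 gives x ≡ 18·37 = 666 = 8·79 + 34 ≡ 34 (mod 79).
Check: g(34) = 22·34 + 19 = 767 = 9·79 + 56 ≡ 56 (mod 79).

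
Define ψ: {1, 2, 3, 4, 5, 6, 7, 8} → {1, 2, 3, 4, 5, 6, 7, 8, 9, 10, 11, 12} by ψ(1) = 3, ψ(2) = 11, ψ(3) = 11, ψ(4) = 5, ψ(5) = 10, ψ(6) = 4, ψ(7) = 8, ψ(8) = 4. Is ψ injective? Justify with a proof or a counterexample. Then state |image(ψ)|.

6

ψ(2) = 11 = ψ(3) with 2 ≠ 3, so ψ is not injective.
The image of ψ is {3, 4, 5, 8, 10, 11}, which has 6 elements.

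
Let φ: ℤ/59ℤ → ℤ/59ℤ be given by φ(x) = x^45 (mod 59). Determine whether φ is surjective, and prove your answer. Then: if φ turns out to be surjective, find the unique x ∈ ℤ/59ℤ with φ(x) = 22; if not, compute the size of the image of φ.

15

Since 59 is prime, the nonzero elements of ℤ/59ℤ form a cyclic group of order 58.
As gcd(45, 58) = 1, raising to the 45th power is a bijection on this group: if s^45 ≡ t^45 then (st^{−1})^45 = 1, and the only element of order dividing gcd(45, 58) = 1 is 1, so s = t.
With φ(0) = 0 this makes φ injective on all of ℤ/59ℤ, hence bijective (finite equal-size domain and codomain). In particular φ is surjective.
Since φ is surjective, we find the preimage of 22. The inverse of x ↦ x^45 on (ℤ/59ℤ)^× is x ↦ x^49, because 45·49 = 2205 = 38·58 + 1 ≡ 1 (mod 58) and x^{58} = 1 for x ≠ 0 (Fermat). So φ⁻¹(22) = 22^49 mod 59.
Repeated squaring mod 59: 22^1 ≡ 22, 22^2 ≡ 22² = 484 ≡ 12, 22^4 ≡ 12² = 144 ≡ 26, 22^8 ≡ 26² = 676 ≡ 27, 22^16 ≡ 27² = 729 ≡ 21, 22^32 ≡ 21² = 441 ≡ 28. Since 49 = 32 + 16 + 1, 22^49 ≡ 28·21·22: 28·21 = 588 ≡ 57, then 57·22 = 1254 ≡ 15. So 22^49 ≡ 15 (mod 59).
Hence φ⁻¹(22) = 15.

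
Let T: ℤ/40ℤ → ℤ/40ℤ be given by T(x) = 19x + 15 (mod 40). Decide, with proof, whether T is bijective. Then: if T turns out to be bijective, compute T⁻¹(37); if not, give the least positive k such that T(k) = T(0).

18

If T(x_1) = T(x_2), then 19x_1 ≡ 19x_2 (mod 40). Because gcd(19, 40) = 1, we may cancel 19 to get x_1 ≡ x_2 (mod 40).
We now compute 19⁻¹ mod 40 explicitly. Euclid's algorithm: 40 = 2·19 + 2, 19 = 9·2 + 1; back-substituting gives 1 = 19·19 − 9·40, so 19⁻¹ ≡ 19 (mod 40).
Then y ↦ 19(y − 15) is a two-sided inverse to T, so every y ∈ ℤ/40ℤ has a preimage.
So T is bijective.
Since T is bijective, we compute T⁻¹(37): solve 19x + 15 ≡ 37 (mod 40), i.e. 19x ≡ 22 (mod 40).
Multiplying by 19⁻¹ = 19 gives x ≡ 19·22 = 418 = 10·40 + 18 ≡ 18 (mod 40).
Check: T(18) = 19·18 + 15 = 357 = 8·40 + 37 ≡ 37 (mod 40).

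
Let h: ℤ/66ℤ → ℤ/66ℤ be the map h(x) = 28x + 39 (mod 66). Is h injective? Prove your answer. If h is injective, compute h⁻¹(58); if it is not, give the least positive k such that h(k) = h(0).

33

We have gcd(28, 66) = 2 > 1. Taking x_1 = 0 and x_2 = 33: h(0) = 39 and h(33) = 28·33 + 39 = 963 ≡ 39 (mod 66).
So h(0) = h(33) while 0 ≠ 33, hence h is not injective.
Since h is not injective, we find the least positive k with h(k) = h(0): this means 28k ≡ 0 (mod 66), i.e. 66 ∣ 28k. Since gcd(28, 66) = 2, dividing through by 2 this holds exactly when 33 ∣ 14k, and as gcd(14, 33) = 1, exactly when 33 ∣ k.
The smallest positive such k is 33.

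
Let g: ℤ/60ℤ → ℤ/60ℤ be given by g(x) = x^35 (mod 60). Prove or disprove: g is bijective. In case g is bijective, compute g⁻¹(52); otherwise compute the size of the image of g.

g(0) = 0^35 = 0.
g(30): Repeated squaring mod 60: 30^1 ≡ 30, 30^2 ≡ 30² = 900 ≡ 0, 30^4 ≡ 0² = 0, 30^8 ≡ 0² = 0, 30^16 ≡ 0² = 0, 30^32 ≡ 0² = 0. Since 35 = 32 + 2 + 1, 30^35 ≡ 0·0·30: 0·0 = 0, then 0·30 = 0. So 30^35 ≡ 0 (mod 60).
So g(0) = g(30) = 0 while 0 ≠ 30, therefore g is not injective, hence not bijective.
Since g is not bijective, we determine |image(g)|. Computing x^35 mod 60 for each x (by repeated squaring, reducing mod 60 at every step), the values g(0), g(1), …, g(59) are: 0, 1, 8, 27, 4, 5, 36, 43, 32, 9, 40, 11, 48, 37, 44, 15, 16, 53, 12, 19, 20, 21, 28, 47, 24, 25, 56, 3, 52, 29, 0, 31, 8, 57, 4, 35, 36, 13, 32, 39, 40, 41, 48, 7, 44, 45, 16, 23, 12, 49, 20, 51, 28, 17, 24, 55, 56, 33, 52, 59.
The distinct values are {0, 1, 3, 4, 5, 7, 8, 9, 11, 12, 13, 15, 16, 17, 19, 20, 21, 23, 24, 25, 27, 28, 29, 31, 32, 33, 35, 36, 37, 39, 40, 41, 43, 44, 45, 47, 48, 49, 51, 52, 53, 55, 56, 57, 59}; there are 45 of them.

45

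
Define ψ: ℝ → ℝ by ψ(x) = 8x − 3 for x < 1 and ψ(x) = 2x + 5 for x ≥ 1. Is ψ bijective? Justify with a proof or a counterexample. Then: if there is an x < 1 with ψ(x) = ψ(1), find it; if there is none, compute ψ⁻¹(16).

Both pieces are strictly increasing (slopes 8 and 2), so each is injective on its own interval.
The left piece maps (−∞, 1) onto (−∞, 5); the right piece maps [1, ∞) onto [7, ∞).
The images leave a gap (5 has no preimage), so ψ is not surjective, hence not bijective.
Because the two images are disjoint, no x < 1 has ψ(x) = ψ(1), so we compute ψ⁻¹(16): 16 lies in [7, ∞), so solve 2x + 5 = 16: x = (16 − 5)/2 = 11/2.

11/2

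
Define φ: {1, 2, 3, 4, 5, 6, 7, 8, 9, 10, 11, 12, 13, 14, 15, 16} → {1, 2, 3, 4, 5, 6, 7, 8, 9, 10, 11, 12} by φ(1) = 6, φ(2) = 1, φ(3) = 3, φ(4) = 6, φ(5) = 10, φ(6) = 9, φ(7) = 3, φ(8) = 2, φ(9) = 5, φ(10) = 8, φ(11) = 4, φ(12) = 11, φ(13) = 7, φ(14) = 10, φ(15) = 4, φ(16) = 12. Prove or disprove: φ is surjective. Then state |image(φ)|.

12

Every element of the codomain has a preimage: 1 = φ(2), 2 = φ(8), 3 = φ(3), 4 = φ(11), 5 = φ(9), 6 = φ(1), 7 = φ(13), 8 = φ(10), 9 = φ(6), 10 = φ(5), 11 = φ(12), 12 = φ(16).
So φ is surjective.
The image of φ is {1, 2, 3, 4, 5, 6, 7, 8, 9, 10, 11, 12}, which has 12 elements.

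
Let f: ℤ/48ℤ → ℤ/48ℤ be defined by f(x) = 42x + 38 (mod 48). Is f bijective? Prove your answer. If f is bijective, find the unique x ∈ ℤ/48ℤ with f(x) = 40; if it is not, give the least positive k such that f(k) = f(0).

We have gcd(42, 48) = 6 > 1. Taking u = 0 and v = 8: f(0) = 38 and f(8) = 42·8 + 38 = 374 ≡ 38 (mod 48).
So f(0) = f(8) while 0 ≠ 8, thus f is not injective, hence not bijective.
Since f is not bijective, we find the least positive k with f(k) = f(0): this means 42k ≡ 0 (mod 48), i.e. 48 ∣ 42k. Since gcd(42, 48) = 6, dividing through by 6 this holds exactly when 8 ∣ 7k, and as gcd(7, 8) = 1, exactly when 8 ∣ k.
The smallest positive such k is 8.

8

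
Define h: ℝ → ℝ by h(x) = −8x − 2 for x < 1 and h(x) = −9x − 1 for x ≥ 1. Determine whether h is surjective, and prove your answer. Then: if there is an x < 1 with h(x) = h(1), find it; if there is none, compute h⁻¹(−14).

13/9

Both pieces are strictly decreasing (slopes −8 and −9), so each is injective on its own interval.
The left piece maps (−∞, 1) onto (−10, ∞); the right piece maps [1, ∞) onto (−∞, −10].
These images together cover ℝ, so h is surjective.
Because the two images are disjoint, no x < 1 has h(x) = h(1), so we compute h⁻¹(−14): −14 lies in (−∞, −10], so solve −9x − 1 = −14: x = (−14 + 1)/(−9) = 13/9.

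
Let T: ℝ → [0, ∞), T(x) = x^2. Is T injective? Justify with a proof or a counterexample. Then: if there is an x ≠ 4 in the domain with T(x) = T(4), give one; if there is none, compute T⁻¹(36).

-4

T(4) = 16 = (−4)^2 = T(−4) (since 2 is even), with 4 ≠ −4. So T is not injective.
For the follow-up, such an x exists: taking x = −4 ∈ ℝ gives T(−4) = 16 = T(4) with −4 ≠ 4.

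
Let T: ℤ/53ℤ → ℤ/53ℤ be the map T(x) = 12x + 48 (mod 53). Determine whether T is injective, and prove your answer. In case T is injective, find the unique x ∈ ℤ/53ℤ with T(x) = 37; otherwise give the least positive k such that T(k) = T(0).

30

Recall: T is injective when T(u) = T(v) forces u = v.
Suppose T(u) = T(v) in ℤ/53ℤ. Then 12u + 48 ≡ 12v + 48 (mod 53), hence 12(u − v) ≡ 0 (mod 53).
Since gcd(12, 53) = 1, 12 is invertible modulo 53, therefore u − v ≡ 0 (mod 53), i.e. u = v.
Thus T is injective.
We now compute 12⁻¹ mod 53 explicitly. Euclid's algorithm: 53 = 4·12 + 5, 12 = 2·5 + 2, 5 = 2·2 + 1; back-substituting gives 1 = 31·12 − 7·53, so 12⁻¹ ≡ 31 (mod 53).
Since T is injective, we compute T⁻¹(37): solve 12x + 48 ≡ 37 (mod 53), i.e. 12x ≡ 42 (mod 53).
Multiplying by 12⁻¹ = 31 gives x ≡ 31·42 = 1302 = 24·53 + 30 ≡ 30 (mod 53).
Check: T(30) = 12·30 + 48 = 408 = 7·53 + 37 ≡ 37 (mod 53).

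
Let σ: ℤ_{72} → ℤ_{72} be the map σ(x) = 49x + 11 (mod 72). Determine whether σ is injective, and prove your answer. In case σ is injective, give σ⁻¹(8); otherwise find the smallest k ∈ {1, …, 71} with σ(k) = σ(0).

69

Suppose σ(u) = σ(v) in ℤ_{72}. Then 49u + 11 ≡ 49v + 11 (mod 72), thus 49(u − v) ≡ 0 (mod 72).
Since gcd(49, 72) = 1, 49 is invertible modulo 72, hence u − v ≡ 0 (mod 72), i.e. u = v.
Thus σ is injective.
We now compute 49⁻¹ mod 72 explicitly. Euclid's algorithm: 72 = 1·49 + 23, 49 = 2·23 + 3, 23 = 7·3 + 2, 3 = 1·2 + 1; back-substituting gives 1 = 25·49 − 17·72, so 49⁻¹ ≡ 25 (mod 72).
Since σ is injective, we find σ⁻¹(8): we need 49x ≡ 8 − 11 ≡ 69 (mod 72). Using 49⁻¹ = 25: x ≡ 25·69 = 1725 = 23·72 + 69, so x = 69.
Check: σ(69) = 49·69 + 11 = 3392 = 47·72 + 8 ≡ 8 (mod 72).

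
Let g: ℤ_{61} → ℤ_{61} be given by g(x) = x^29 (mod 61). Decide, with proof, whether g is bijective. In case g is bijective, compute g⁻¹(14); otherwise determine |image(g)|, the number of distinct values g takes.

48

Since 61 is prime, the nonzero elements of ℤ_{61} form a cyclic group of order 60.
As gcd(29, 60) = 1, raising to the 29th power is a bijection on this group: if s^29 ≡ t^29 then (st^{−1})^29 = 1, and the only element of order dividing gcd(29, 60) = 1 is 1, so s = t.
With g(0) = 0 this makes g injective on all of ℤ_{61}, hence bijective (finite equal-size domain and codomain). In particular g is bijective.
Since g is bijective, we find the preimage of 14. The inverse of x ↦ x^29 on (ℤ_{61})^× is x ↦ x^29, because 29·29 = 841 = 14·60 + 1 ≡ 1 (mod 60) and x^{60} = 1 for x ≠ 0 (Fermat). So g⁻¹(14) = 14^29 mod 61.
Repeated squaring mod 61: 14^1 ≡ 14, 14^2 ≡ 14² = 196 ≡ 13, 14^4 ≡ 13² = 169 ≡ 47, 14^8 ≡ 47² = 2209 ≡ 13, 14^16 ≡ 13² = 169 ≡ 47. Since 29 = 16 + 8 + 4 + 1, 14^29 ≡ 47·13·47·14: 47·13 = 611 ≡ 1, then 1·47 = 47, then 47·14 = 658 ≡ 48. So 14^29 ≡ 48 (mod 61).
Hence g⁻¹(14) = 48.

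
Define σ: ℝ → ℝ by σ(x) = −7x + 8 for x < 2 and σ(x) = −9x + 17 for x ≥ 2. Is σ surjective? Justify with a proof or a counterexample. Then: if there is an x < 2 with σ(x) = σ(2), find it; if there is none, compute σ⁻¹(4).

9/7

Both pieces are strictly decreasing (slopes −7 and −9), so each is injective on its own interval.
The left piece maps (−∞, 2) onto (−6, ∞); the right piece maps [2, ∞) onto (−∞, −1].
The union (−6, ∞) ∪ (−∞, −1] covers ℝ, so σ is surjective.
For the follow-up: the images overlap, so an x < 2 with σ(x) = σ(2) exists. σ(2) = −1; solving −7x + 8 = −1 for x < 2 gives x = (−1 − 8)/(−7) = 9/7.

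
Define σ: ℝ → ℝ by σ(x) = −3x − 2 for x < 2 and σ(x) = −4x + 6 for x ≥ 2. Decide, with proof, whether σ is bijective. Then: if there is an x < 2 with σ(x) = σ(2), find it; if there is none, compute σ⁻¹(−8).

Both pieces are strictly decreasing (slopes −3 and −4), so each is injective on its own interval.
The left piece maps (−∞, 2) onto (−8, ∞); the right piece maps [2, ∞) onto (−∞, −2].
These images overlap. In particular σ(2) = −2 (right piece), and solving −3x − 2 = −2 on the left piece gives x = 0 < 2.
So σ(0) = σ(2) with 0 ≠ 2, and σ is not injective, hence not bijective. This x = 0 is the requested value below 2.

0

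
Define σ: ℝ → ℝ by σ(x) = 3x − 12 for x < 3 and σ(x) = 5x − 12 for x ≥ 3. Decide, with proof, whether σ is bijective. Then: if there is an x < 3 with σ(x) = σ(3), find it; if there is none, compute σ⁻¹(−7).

Both pieces are strictly increasing (slopes 3 and 5), so each is injective on its own interval.
The left piece maps (−∞, 3) onto (−∞, −3); the right piece maps [3, ∞) onto [3, ∞).
The images leave a gap (−3 has no preimage), so σ is not surjective, hence not bijective.
Because the two images are disjoint, no x < 3 has σ(x) = σ(3), so we compute σ⁻¹(−7): −7 lies in (−∞, −3), so solve 3x − 12 = −7: x = (−7 + 12)/3 = 5/3.

5/3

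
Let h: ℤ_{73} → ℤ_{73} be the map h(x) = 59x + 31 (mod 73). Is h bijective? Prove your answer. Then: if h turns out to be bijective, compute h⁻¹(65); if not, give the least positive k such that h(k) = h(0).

Suppose h(x_1) = h(x_2) in ℤ_{73}. Then 59x_1 + 31 ≡ 59x_2 + 31 (mod 73), hence 59(x_1 − x_2) ≡ 0 (mod 73).
Since gcd(59, 73) = 1, 59 is invertible modulo 73, so x_1 − x_2 ≡ 0 (mod 73), i.e. x_1 = x_2.
We now compute 59⁻¹ mod 73 explicitly. Euclid's algorithm: 73 = 1·59 + 14, 59 = 4·14 + 3, 14 = 4·3 + 2, 3 = 1·2 + 1; back-substituting gives 1 = 26·59 − 21·73, so 59⁻¹ ≡ 26 (mod 73).
Then y ↦ 26(y − 31) is a two-sided inverse to h, so every y ∈ ℤ_{73} has a preimage.
Hence h is bijective.
Since h is bijective, we find h⁻¹(65): we need 59x ≡ 65 − 31 ≡ 34 (mod 73). Using 59⁻¹ = 26: x ≡ 26·34 = 884 = 12·73 + 8, so x = 8.
Check: h(8) = 59·8 + 31 = 503 = 6·73 + 65 ≡ 65 (mod 73).

8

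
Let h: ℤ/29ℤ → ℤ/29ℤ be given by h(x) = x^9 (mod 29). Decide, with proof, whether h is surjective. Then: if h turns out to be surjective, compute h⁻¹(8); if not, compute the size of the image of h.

Since 29 is prime, the nonzero elements of ℤ/29ℤ form a cyclic group of order 28.
As gcd(9, 28) = 1, raising to the 9th power is a bijection on this group: if u^9 ≡ v^9 then (uv^{−1})^9 = 1, and the only element of order dividing gcd(9, 28) = 1 is 1, so u = v.
With h(0) = 0 this makes h injective on all of ℤ/29ℤ, hence bijective (finite equal-size domain and codomain). In particular h is surjective.
Since h is surjective, we find the preimage of 8. The inverse of x ↦ x^9 on (ℤ/29ℤ)^× is x ↦ x^25, because 9·25 = 225 = 8·28 + 1 ≡ 1 (mod 28) and x^{28} = 1 for x ≠ 0 (Fermat). So h⁻¹(8) = 8^25 mod 29.
Repeated squaring mod 29: 8^1 ≡ 8, 8^2 ≡ 8² = 64 ≡ 6, 8^4 ≡ 6² = 36 ≡ 7, 8^8 ≡ 7² = 49 ≡ 20, 8^16 ≡ 20² = 400 ≡ 23. Since 25 = 16 + 8 + 1, 8^25 ≡ 23·20·8: 23·20 = 460 ≡ 25, then 25·8 = 200 ≡ 26. So 8^25 ≡ 26 (mod 29).
Hence h⁻¹(8) = 26.

26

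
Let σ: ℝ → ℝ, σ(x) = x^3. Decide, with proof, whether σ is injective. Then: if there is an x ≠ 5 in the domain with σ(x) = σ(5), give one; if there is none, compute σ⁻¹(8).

On ℝ, x ↦ x^3 is strictly increasing (since 3 is odd), so σ(u) = σ(v) forces u = v. Thus σ is injective.
Since x ↦ x^3 is strictly increasing on ℝ, it is injective there, so no x ≠ 5 in the domain has σ(x) = σ(5). We therefore compute σ⁻¹(8) = 8^{1/3} = 2 (indeed 2^3 = 8).

2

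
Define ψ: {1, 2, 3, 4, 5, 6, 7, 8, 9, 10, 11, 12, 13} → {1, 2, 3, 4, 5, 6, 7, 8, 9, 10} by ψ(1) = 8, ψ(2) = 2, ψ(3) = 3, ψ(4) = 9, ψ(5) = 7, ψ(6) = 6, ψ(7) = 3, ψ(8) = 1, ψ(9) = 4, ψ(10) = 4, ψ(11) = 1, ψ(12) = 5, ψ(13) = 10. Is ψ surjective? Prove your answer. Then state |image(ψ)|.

10

Every element of the codomain has a preimage: 1 = ψ(8), 2 = ψ(2), 3 = ψ(3), 4 = ψ(9), 5 = ψ(12), 6 = ψ(6), 7 = ψ(5), 8 = ψ(1), 9 = ψ(4), 10 = ψ(13).
Therefore ψ is surjective.
The image of ψ is {1, 2, 3, 4, 5, 6, 7, 8, 9, 10}, which has 10 elements.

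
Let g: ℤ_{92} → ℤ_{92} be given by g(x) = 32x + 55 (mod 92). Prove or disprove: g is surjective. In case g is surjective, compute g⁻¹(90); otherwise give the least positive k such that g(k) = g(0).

Recall: surjectivity means every element of the codomain has a preimage under g.
Since gcd(32, 92) = 4, we have 32x ≡ 0 (mod 4) for all x, so g(x) ≡ 3 (mod 4).
But 0 ≢ 3 (mod 4), so 0 ∈ ℤ_{92} has no preimage. So g is not surjective.
Since g is not surjective, we find the least positive k with g(k) = g(0): this means 32k ≡ 0 (mod 92), i.e. 92 ∣ 32k. Since gcd(32, 92) = 4, dividing through by 4 this holds exactly when 23 ∣ 8k, and as gcd(8, 23) = 1, exactly when 23 ∣ k.
The smallest positive such k is 23.

23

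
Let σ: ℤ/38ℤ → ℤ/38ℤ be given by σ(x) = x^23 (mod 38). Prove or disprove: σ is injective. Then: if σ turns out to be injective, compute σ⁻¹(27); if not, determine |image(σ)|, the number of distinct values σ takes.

31

Computing x^23 mod 38 for each x (by repeated squaring, reducing mod 38 at every step), the values σ(0), σ(1), …, σ(37) are: 0, 1, 32, 15, 36, 9, 24, 11, 12, 35, 22, 7, 8, 33, 10, 21, 4, 25, 18, 19, 20, 13, 34, 17, 28, 5, 30, 31, 16, 3, 26, 27, 14, 29, 2, 23, 6, 37.
Every element of ℤ/38ℤ appears exactly once in this list, so σ is a bijection, and in particular injective.
Since σ is injective, we read off the preimage of 27 from the same table: σ(31) = 27, so σ⁻¹(27) = 31.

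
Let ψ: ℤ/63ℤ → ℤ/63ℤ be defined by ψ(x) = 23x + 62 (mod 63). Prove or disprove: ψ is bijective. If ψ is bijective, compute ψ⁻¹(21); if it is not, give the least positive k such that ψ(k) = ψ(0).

Suppose ψ(s) = ψ(t) in ℤ/63ℤ. Then 23s + 62 ≡ 23t + 62 (mod 63), therefore 23(s − t) ≡ 0 (mod 63).
Since gcd(23, 63) = 1, 23 is invertible modulo 63, thus s − t ≡ 0 (mod 63), i.e. s = t.
We now compute 23⁻¹ mod 63 explicitly. Euclid's algorithm: 63 = 2·23 + 17, 23 = 1·17 + 6, 17 = 2·6 + 5, 6 = 1·5 + 1; back-substituting gives 1 = 11·23 − 4·63, so 23⁻¹ ≡ 11 (mod 63).
Then y ↦ 11(y − 62) is a two-sided inverse to ψ, so every y ∈ ℤ/63ℤ has a preimage.
Hence ψ is bijective.
Since ψ is bijective, we compute ψ⁻¹(21): solve 23x + 62 ≡ 21 (mod 63), i.e. 23x ≡ 22 (mod 63).
Multiplying by 23⁻¹ = 11 gives x ≡ 11·22 = 242 = 3·63 + 53 ≡ 53 (mod 63).
Check: ψ(53) = 23·53 + 62 = 1281 = 20·63 + 21 ≡ 21 (mod 63).

53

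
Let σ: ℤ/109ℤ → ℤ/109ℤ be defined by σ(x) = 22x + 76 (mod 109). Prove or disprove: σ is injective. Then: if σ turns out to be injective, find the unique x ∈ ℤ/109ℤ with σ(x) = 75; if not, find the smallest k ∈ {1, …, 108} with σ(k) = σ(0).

104

Suppose σ(u) = σ(v) in ℤ/109ℤ. Then 22u + 76 ≡ 22v + 76 (mod 109), thus 22(u − v) ≡ 0 (mod 109).
Since gcd(22, 109) = 1, 22 is invertible modulo 109, so u − v ≡ 0 (mod 109), i.e. u = v.
Therefore σ is injective.
We now compute 22⁻¹ mod 109 explicitly. Euclid's algorithm: 109 = 4·22 + 21, 22 = 1·21 + 1; back-substituting gives 1 = 5·22 − 1·109, so 22⁻¹ ≡ 5 (mod 109).
Since σ is injective, we find σ⁻¹(75): we need 22x ≡ 75 − 76 ≡ 108 (mod 109). Using 22⁻¹ = 5: x ≡ 5·108 = 540 = 4·109 + 104, so x = 104.
Check: σ(104) = 22·104 + 76 = 2364 = 21·109 + 75 ≡ 75 (mod 109).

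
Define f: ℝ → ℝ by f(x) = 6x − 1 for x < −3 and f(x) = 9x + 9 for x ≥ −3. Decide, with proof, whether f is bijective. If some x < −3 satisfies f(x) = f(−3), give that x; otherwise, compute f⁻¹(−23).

Both pieces are strictly increasing (slopes 6 and 9), so each is injective on its own interval.
The left piece maps (−∞, −3) onto (−∞, −19); the right piece maps [−3, ∞) onto [−18, ∞).
The images leave a gap (−19 has no preimage), so f is not surjective, hence not bijective.
Because the two images are disjoint, no x < −3 has f(x) = f(−3), so we compute f⁻¹(−23): −23 lies in (−∞, −19), so solve 6x − 1 = −23: x = (−23 + 1)/6 = −11/3.

-11/3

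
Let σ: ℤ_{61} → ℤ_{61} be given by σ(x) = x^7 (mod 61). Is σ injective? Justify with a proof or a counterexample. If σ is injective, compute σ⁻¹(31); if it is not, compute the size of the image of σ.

44

Since 61 is prime, the nonzero elements of ℤ_{61} form a cyclic group of order 60.
As gcd(7, 60) = 1, raising to the 7th power is a bijection on this group: if a^7 ≡ b^7 then (ab^{−1})^7 = 1, and the only element of order dividing gcd(7, 60) = 1 is 1, so a = b.
With σ(0) = 0 this makes σ injective on all of ℤ_{61}, hence bijective (finite equal-size domain and codomain). In particular σ is injective.
Since σ is injective, we find the preimage of 31. The inverse of x ↦ x^7 on (ℤ_{61})^× is x ↦ x^43, because 7·43 = 301 = 5·60 + 1 ≡ 1 (mod 60) and x^{60} = 1 for x ≠ 0 (Fermat). So σ⁻¹(31) = 31^43 mod 61.
Repeated squaring mod 61: 31^1 ≡ 31, 31^2 ≡ 31² = 961 ≡ 46, 31^4 ≡ 46² = 2116 ≡ 42, 31^8 ≡ 42² = 1764 ≡ 56, 31^16 ≡ 56² = 3136 ≡ 25, 31^32 ≡ 25² = 625 ≡ 15. Since 43 = 32 + 8 + 2 + 1, 31^43 ≡ 15·56·46·31: 15·56 = 840 ≡ 47, then 47·46 = 2162 ≡ 27, then 27·31 = 837 ≡ 44. So 31^43 ≡ 44 (mod 61).
Hence σ⁻¹(31) = 44.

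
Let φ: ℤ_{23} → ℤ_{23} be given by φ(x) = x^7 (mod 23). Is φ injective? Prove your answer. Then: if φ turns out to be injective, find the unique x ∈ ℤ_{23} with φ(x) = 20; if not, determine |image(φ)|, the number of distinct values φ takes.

Since 23 is prime, the nonzero elements of ℤ_{23} form a cyclic group of order 22.
As gcd(7, 22) = 1, raising to the 7th power is a bijection on this group: if u^7 ≡ v^7 then (uv^{−1})^7 = 1, and the only element of order dividing gcd(7, 22) = 1 is 1, so u = v.
With φ(0) = 0 this makes φ injective on all of ℤ_{23}, hence bijective (finite equal-size domain and codomain). In particular φ is injective.
Since φ is injective, we find the preimage of 20. The inverse of x ↦ x^7 on (ℤ_{23})^× is x ↦ x^19, because 7·19 = 133 = 6·22 + 1 ≡ 1 (mod 22) and x^{22} = 1 for x ≠ 0 (Fermat). So φ⁻¹(20) = 20^19 mod 23.
Repeated squaring mod 23: 20^1 ≡ 20, 20^2 ≡ 20² = 400 ≡ 9, 20^4 ≡ 9² = 81 ≡ 12, 20^8 ≡ 12² = 144 ≡ 6, 20^16 ≡ 6² = 36 ≡ 13. Since 19 = 16 + 2 + 1, 20^19 ≡ 13·9·20: 13·9 = 117 ≡ 2, then 2·20 = 40 ≡ 17. So 20^19 ≡ 17 (mod 23).
Hence φ⁻¹(20) = 17.

17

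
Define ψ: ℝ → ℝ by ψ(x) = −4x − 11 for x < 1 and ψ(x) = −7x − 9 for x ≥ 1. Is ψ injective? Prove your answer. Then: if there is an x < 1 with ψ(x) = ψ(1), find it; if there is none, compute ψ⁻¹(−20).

Both pieces are strictly decreasing (slopes −4 and −7), so each is injective on its own interval.
The left piece maps (−∞, 1) onto (−15, ∞); the right piece maps [1, ∞) onto (−∞, −16].
These images are disjoint, so no value is attained by both pieces. Hence ψ is injective.
Because the two images are disjoint, no x < 1 has ψ(x) = ψ(1), so we compute ψ⁻¹(−20): −20 lies in (−∞, −16], so solve −7x − 9 = −20: x = (−20 + 9)/(−7) = 11/7.

11/7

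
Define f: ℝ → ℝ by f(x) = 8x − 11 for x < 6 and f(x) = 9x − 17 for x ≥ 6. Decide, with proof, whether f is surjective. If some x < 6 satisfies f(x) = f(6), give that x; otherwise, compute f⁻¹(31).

21/4

Both pieces are strictly increasing (slopes 8 and 9), so each is injective on its own interval.
The left piece maps (−∞, 6) onto (−∞, 37); the right piece maps [6, ∞) onto [37, ∞).
These images together cover ℝ, so f is surjective.
Because the two images are disjoint, no x < 6 has f(x) = f(6), so we compute f⁻¹(31): 31 lies in (−∞, 37), so solve 8x − 11 = 31: x = (31 + 11)/8 = 21/4.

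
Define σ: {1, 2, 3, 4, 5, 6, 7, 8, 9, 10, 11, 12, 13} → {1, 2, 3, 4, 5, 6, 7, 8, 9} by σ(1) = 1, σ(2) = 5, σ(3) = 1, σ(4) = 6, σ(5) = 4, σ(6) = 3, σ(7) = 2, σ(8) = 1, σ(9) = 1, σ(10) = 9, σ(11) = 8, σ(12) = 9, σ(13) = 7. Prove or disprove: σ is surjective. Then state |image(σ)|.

9

Every element of the codomain has a preimage: 1 = σ(1), 2 = σ(7), 3 = σ(6), 4 = σ(5), 5 = σ(2), 6 = σ(4), 7 = σ(13), 8 = σ(11), 9 = σ(10).
Thus σ is surjective.
The image of σ is {1, 2, 3, 4, 5, 6, 7, 8, 9}, which has 9 elements.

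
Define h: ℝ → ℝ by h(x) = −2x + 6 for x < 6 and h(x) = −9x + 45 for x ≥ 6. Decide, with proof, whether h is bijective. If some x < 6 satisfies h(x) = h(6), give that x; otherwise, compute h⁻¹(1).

Both pieces are strictly decreasing (slopes −2 and −9), so each is injective on its own interval.
The left piece maps (−∞, 6) onto (−6, ∞); the right piece maps [6, ∞) onto (−∞, −9].
The images leave a gap (−6 has no preimage), so h is not surjective, hence not bijective.
Because the two images are disjoint, no x < 6 has h(x) = h(6), so we compute h⁻¹(1): 1 lies in (−6, ∞), so solve −2x + 6 = 1: x = (1 − 6)/(−2) = 5/2.

5/2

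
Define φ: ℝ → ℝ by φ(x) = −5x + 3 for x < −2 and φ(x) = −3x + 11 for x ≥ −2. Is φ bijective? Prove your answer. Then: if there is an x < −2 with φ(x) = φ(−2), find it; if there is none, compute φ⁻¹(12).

-14/5

Both pieces are strictly decreasing (slopes −5 and −3), so each is injective on its own interval.
The left piece maps (−∞, −2) onto (13, ∞); the right piece maps [−2, ∞) onto (−∞, 17].
These images overlap. In particular φ(−2) = 17 (right piece), and solving −5x + 3 = 17 on the left piece gives x = −14/5 < −2.
So φ(−14/5) = φ(−2) with −14/5 ≠ −2, and φ is not injective, hence not bijective. This x = −14/5 is the requested value below −2.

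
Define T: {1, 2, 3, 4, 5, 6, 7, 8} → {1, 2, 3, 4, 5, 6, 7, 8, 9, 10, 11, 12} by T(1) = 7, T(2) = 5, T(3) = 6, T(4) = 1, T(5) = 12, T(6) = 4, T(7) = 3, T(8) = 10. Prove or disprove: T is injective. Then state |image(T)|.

The values T(1), …, T(8) are 7, 5, 6, 1, 12, 4, 3, 10 — all distinct.
So T(s) = T(t) only when s = t, and T is injective.
The image of T is {1, 3, 4, 5, 6, 7, 10, 12}, which has 8 elements.

8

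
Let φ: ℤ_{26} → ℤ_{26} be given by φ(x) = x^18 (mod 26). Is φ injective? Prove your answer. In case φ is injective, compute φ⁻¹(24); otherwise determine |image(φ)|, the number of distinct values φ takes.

6

φ(1) = 1^18 = 1.
φ(3): Repeated squaring mod 26: 3^1 ≡ 3, 3^2 ≡ 3² = 9, 3^4 ≡ 9² = 81 ≡ 3, 3^8 ≡ 3² = 9, 3^16 ≡ 9² = 81 ≡ 3. Since 18 = 16 + 2, 3^18 ≡ 3·9: 3·9 = 27 ≡ 1. So 3^18 ≡ 1 (mod 26).
So φ(1) = φ(3) = 1 while 1 ≠ 3, therefore φ is not injective.
Since φ is not injective, we determine |image(φ)|. Computing x^18 mod 26 for each x (by repeated squaring, reducing mod 26 at every step), the values φ(0), φ(1), …, φ(25) are: 0, 1, 12, 1, 14, 25, 12, 25, 12, 1, 14, 25, 14, 13, 14, 25, 14, 1, 12, 25, 12, 25, 14, 1, 12, 1.
The distinct values are {0, 1, 12, 13, 14, 25}; there are 6 of them.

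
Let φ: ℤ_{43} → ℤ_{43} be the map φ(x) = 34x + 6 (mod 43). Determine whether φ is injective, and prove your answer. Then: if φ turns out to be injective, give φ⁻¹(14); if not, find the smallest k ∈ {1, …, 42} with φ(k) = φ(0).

By definition, φ is injective when φ(x_1) = φ(x_2) forces x_1 = x_2.
Suppose φ(x_1) = φ(x_2) in ℤ_{43}. Then 34x_1 + 6 ≡ 34x_2 + 6 (mod 43), so 34(x_1 − x_2) ≡ 0 (mod 43).
Since gcd(34, 43) = 1, 34 is invertible modulo 43, thus x_1 − x_2 ≡ 0 (mod 43), i.e. x_1 = x_2.
Hence φ is injective.
We now compute 34⁻¹ mod 43 explicitly. Euclid's algorithm: 43 = 1·34 + 9, 34 = 3·9 + 7, 9 = 1·7 + 2, 7 = 3·2 + 1; back-substituting gives 1 = 19·34 − 15·43, so 34⁻¹ ≡ 19 (mod 43).
Since φ is injective, we compute φ⁻¹(14): solve 34x + 6 ≡ 14 (mod 43), i.e. 34x ≡ 8 (mod 43).
Multiplying by 34⁻¹ = 19 gives x ≡ 19·8 = 152 = 3·43 + 23 ≡ 23 (mod 43).
Check: φ(23) = 34·23 + 6 = 788 = 18·43 + 14 ≡ 14 (mod 43).

23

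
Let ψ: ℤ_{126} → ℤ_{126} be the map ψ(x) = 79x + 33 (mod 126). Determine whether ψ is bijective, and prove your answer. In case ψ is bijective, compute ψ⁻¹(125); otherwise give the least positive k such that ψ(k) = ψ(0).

116

Suppose ψ(u) = ψ(v) in ℤ_{126}. Then 79u + 33 ≡ 79v + 33 (mod 126), thus 79(u − v) ≡ 0 (mod 126).
Since gcd(79, 126) = 1, 79 is invertible modulo 126, hence u − v ≡ 0 (mod 126), i.e. u = v.
We now compute 79⁻¹ mod 126 explicitly. Euclid's algorithm: 126 = 1·79 + 47, 79 = 1·47 + 32, 47 = 1·32 + 15, 32 = 2·15 + 2, 15 = 7·2 + 1; back-substituting gives 1 = 67·79 − 42·126, so 79⁻¹ ≡ 67 (mod 126).
For any y ∈ ℤ_{126}, x = 67(y − 33) mod 126 satisfies ψ(x) = 79·67(y − 33) + 33 ≡ y (since 79·67 ≡ 1 mod 126). So every y has a preimage.
Hence ψ is bijective.
Since ψ is bijective, we find ψ⁻¹(125): we need 79x ≡ 125 − 33 ≡ 92 (mod 126). Using 79⁻¹ = 67: x ≡ 67·92 = 6164 = 48·126 + 116, so x = 116.
Check: ψ(116) = 79·116 + 33 = 9197 = 72·126 + 125 ≡ 125 (mod 126).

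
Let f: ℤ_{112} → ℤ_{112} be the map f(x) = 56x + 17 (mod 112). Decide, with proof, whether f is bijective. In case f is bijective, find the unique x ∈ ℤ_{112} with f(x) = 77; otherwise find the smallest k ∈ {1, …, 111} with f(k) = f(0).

We have gcd(56, 112) = 56 > 1. Taking x_1 = 0 and x_2 = 2: f(0) = 17 and f(2) = 56·2 + 17 = 129 ≡ 17 (mod 112).
So f(0) = f(2) while 0 ≠ 2, therefore f is not injective, hence not bijective.
Since f is not bijective, we find the least positive k with f(k) = f(0): this means 56k ≡ 0 (mod 112), i.e. 112 ∣ 56k. Since gcd(56, 112) = 56, dividing through by 56 this holds exactly when 2 ∣ k.
The smallest positive such k is 2.

2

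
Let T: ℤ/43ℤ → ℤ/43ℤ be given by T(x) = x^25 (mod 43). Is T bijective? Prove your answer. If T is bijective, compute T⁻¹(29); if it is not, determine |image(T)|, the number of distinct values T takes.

Since 43 is prime, the nonzero elements of ℤ/43ℤ form a cyclic group of order 42.
As gcd(25, 42) = 1, raising to the 25th power is a bijection on this group: if a^25 ≡ b^25 then (ab^{−1})^25 = 1, and the only element of order dividing gcd(25, 42) = 1 is 1, so a = b.
With T(0) = 0 this makes T injective on all of ℤ/43ℤ, hence bijective (finite equal-size domain and codomain). In particular T is bijective.
Since T is bijective, we find the preimage of 29. The inverse of x ↦ x^25 on (ℤ/43ℤ)^× is x ↦ x^37, because 25·37 = 925 = 22·42 + 1 ≡ 1 (mod 42) and x^{42} = 1 for x ≠ 0 (Fermat). So T⁻¹(29) = 29^37 mod 43.
Repeated squaring mod 43: 29^1 ≡ 29, 29^2 ≡ 29² = 841 ≡ 24, 29^4 ≡ 24² = 576 ≡ 17, 29^8 ≡ 17² = 289 ≡ 31, 29^16 ≡ 31² = 961 ≡ 15, 29^32 ≡ 15² = 225 ≡ 10. Since 37 = 32 + 4 + 1, 29^37 ≡ 10·17·29: 10·17 = 170 ≡ 41, then 41·29 = 1189 ≡ 28. So 29^37 ≡ 28 (mod 43).
Hence T⁻¹(29) = 28.

28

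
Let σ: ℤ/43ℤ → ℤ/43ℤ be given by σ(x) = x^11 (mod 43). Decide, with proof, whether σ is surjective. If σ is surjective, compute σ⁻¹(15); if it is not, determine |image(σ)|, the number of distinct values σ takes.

Since 43 is prime, the nonzero elements of ℤ/43ℤ form a cyclic group of order 42.
As gcd(11, 42) = 1, raising to the 11th power is a bijection on this group: if s^11 ≡ t^11 then (st^{−1})^11 = 1, and the only element of order dividing gcd(11, 42) = 1 is 1, so s = t.
With σ(0) = 0 this makes σ injective on all of ℤ/43ℤ, hence bijective (finite equal-size domain and codomain). In particular σ is surjective.
Since σ is surjective, we find the preimage of 15. The inverse of x ↦ x^11 on (ℤ/43ℤ)^× is x ↦ x^23, because 11·23 = 253 = 6·42 + 1 ≡ 1 (mod 42) and x^{42} = 1 for x ≠ 0 (Fermat). So σ⁻¹(15) = 15^23 mod 43.
Repeated squaring mod 43: 15^1 ≡ 15, 15^2 ≡ 15² = 225 ≡ 10, 15^4 ≡ 10² = 100 ≡ 14, 15^8 ≡ 14² = 196 ≡ 24, 15^16 ≡ 24² = 576 ≡ 17. Since 23 = 16 + 4 + 2 + 1, 15^23 ≡ 17·14·10·15: 17·14 = 238 ≡ 23, then 23·10 = 230 ≡ 15, then 15·15 = 225 ≡ 10. So 15^23 ≡ 10 (mod 43).
Hence σ⁻¹(15) = 10.

10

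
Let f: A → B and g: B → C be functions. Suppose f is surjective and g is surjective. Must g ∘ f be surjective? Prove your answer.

surjective

Let c ∈ C. Since g is surjective, there is b ∈ B with g(b) = c. Since f is surjective, there is a ∈ A with f(a) = b.
Then (g ∘ f)(a) = g(b) = c. Thus g ∘ f is surjective.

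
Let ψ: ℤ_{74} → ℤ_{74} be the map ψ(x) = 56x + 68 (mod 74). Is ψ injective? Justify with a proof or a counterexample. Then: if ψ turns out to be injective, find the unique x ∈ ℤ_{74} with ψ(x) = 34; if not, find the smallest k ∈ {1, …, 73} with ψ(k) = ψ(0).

37

By definition, injectivity means: for all s, t in the domain, ψ(s) = ψ(t) implies s = t.
We have gcd(56, 74) = 2 > 1. Taking s = 0 and t = 37: ψ(0) = 68 and ψ(37) = 56·37 + 68 = 2140 ≡ 68 (mod 74).
So ψ(0) = ψ(37) while 0 ≠ 37, so ψ is not injective.
Since ψ is not injective, we find the least positive k with ψ(k) = ψ(0): this means 56k ≡ 0 (mod 74), i.e. 74 ∣ 56k. Since gcd(56, 74) = 2, dividing through by 2 this holds exactly when 37 ∣ 28k, and as gcd(28, 37) = 1, exactly when 37 ∣ k.
The smallest positive such k is 37.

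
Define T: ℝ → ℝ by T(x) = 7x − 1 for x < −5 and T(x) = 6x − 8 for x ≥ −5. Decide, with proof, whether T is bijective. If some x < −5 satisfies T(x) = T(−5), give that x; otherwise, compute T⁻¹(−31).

-37/7

Both pieces are strictly increasing (slopes 7 and 6), so each is injective on its own interval.
The left piece maps (−∞, −5) onto (−∞, −36); the right piece maps [−5, ∞) onto [−38, ∞).
These images overlap. In particular T(−5) = −38 (right piece), and solving 7x − 1 = −38 on the left piece gives x = −37/7 < −5.
So T(−37/7) = T(−5) with −37/7 ≠ −5, and T is not injective, hence not bijective. This x = −37/7 is the requested value below −5.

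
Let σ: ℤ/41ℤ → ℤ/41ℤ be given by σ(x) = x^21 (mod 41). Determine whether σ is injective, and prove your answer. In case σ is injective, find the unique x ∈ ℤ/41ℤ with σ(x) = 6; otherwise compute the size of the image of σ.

35

Since 41 is prime, the nonzero elements of ℤ/41ℤ form a cyclic group of order 40.
As gcd(21, 40) = 1, raising to the 21st power is a bijection on this group: if x_1^21 ≡ x_2^21 then (x_1x_2^{−1})^21 = 1, and the only element of order dividing gcd(21, 40) = 1 is 1, so x_1 = x_2.
With σ(0) = 0 this makes σ injective on all of ℤ/41ℤ, hence bijective (finite equal-size domain and codomain). In particular σ is injective.
Since σ is injective, we find the preimage of 6. The inverse of x ↦ x^21 on (ℤ/41ℤ)^× is x ↦ x^21, because 21·21 = 441 = 11·40 + 1 ≡ 1 (mod 40) and x^{40} = 1 for x ≠ 0 (Fermat). So σ⁻¹(6) = 6^21 mod 41.
Repeated squaring mod 41: 6^1 ≡ 6, 6^2 ≡ 6² = 36, 6^4 ≡ 36² = 1296 ≡ 25, 6^8 ≡ 25² = 625 ≡ 10, 6^16 ≡ 10² = 100 ≡ 18. Since 21 = 16 + 4 + 1, 6^21 ≡ 18·25·6: 18·25 = 450 ≡ 40, then 40·6 = 240 ≡ 35. So 6^21 ≡ 35 (mod 41).
Hence σ⁻¹(6) = 35.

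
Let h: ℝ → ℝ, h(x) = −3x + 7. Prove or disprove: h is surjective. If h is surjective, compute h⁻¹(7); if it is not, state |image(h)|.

0

For any y ∈ ℝ, x = (y − 7)/(−3) satisfies h(x) = y.
Thus h is surjective.
Since h is surjective, we compute h⁻¹(7) = (7 − 7)/(−3) = 0.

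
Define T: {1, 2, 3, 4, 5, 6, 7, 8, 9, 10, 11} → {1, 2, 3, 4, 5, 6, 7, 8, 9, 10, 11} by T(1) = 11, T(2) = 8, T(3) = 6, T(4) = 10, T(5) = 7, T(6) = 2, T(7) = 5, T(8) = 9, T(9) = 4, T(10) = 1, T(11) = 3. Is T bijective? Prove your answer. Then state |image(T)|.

11

The values 11, 8, 6, 10, 7, 2, 5, 9, 4, 1, 3 are a permutation of {1, 2, 3, 4, 5, 6, 7, 8, 9, 10, 11}: each element appears exactly once.
So T is injective and surjective, hence bijective.
The image of T is {1, 2, 3, 4, 5, 6, 7, 8, 9, 10, 11}, which has 11 elements.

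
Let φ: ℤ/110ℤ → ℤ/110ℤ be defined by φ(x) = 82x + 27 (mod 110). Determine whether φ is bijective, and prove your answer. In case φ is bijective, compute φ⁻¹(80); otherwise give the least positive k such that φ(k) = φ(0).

55

We have gcd(82, 110) = 2 > 1. Taking x_1 = 0 and x_2 = 55: φ(0) = 27 and φ(55) = 82·55 + 27 = 4537 ≡ 27 (mod 110).
So φ(0) = φ(55) while 0 ≠ 55, hence φ is not injective, hence not bijective.
Since φ is not bijective, we find the least positive k with φ(k) = φ(0): this means 82k ≡ 0 (mod 110), i.e. 110 ∣ 82k. Since gcd(82, 110) = 2, dividing through by 2 this holds exactly when 55 ∣ 41k, and as gcd(41, 55) = 1, exactly when 55 ∣ k.
The smallest positive such k is 55.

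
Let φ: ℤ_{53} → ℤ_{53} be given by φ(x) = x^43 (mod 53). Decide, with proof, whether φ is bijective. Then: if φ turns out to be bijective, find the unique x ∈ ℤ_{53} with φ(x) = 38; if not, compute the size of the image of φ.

25

Since 53 is prime, the nonzero elements of ℤ_{53} form a cyclic group of order 52.
As gcd(43, 52) = 1, raising to the 43rd power is a bijection on this group: if a^43 ≡ b^43 then (ab^{−1})^43 = 1, and the only element of order dividing gcd(43, 52) = 1 is 1, so a = b.
With φ(0) = 0 this makes φ injective on all of ℤ_{53}, hence bijective (finite equal-size domain and codomain). In particular φ is bijective.
Since φ is bijective, we find the preimage of 38. The inverse of x ↦ x^43 on (ℤ_{53})^× is x ↦ x^23, because 43·23 = 989 = 19·52 + 1 ≡ 1 (mod 52) and x^{52} = 1 for x ≠ 0 (Fermat). So φ⁻¹(38) = 38^23 mod 53.
Repeated squaring mod 53: 38^1 ≡ 38, 38^2 ≡ 38² = 1444 ≡ 13, 38^4 ≡ 13² = 169 ≡ 10, 38^8 ≡ 10² = 100 ≡ 47, 38^16 ≡ 47² = 2209 ≡ 36. Since 23 = 16 + 4 + 2 + 1, 38^23 ≡ 36·10·13·38: 36·10 = 360 ≡ 42, then 42·13 = 546 ≡ 16, then 16·38 = 608 ≡ 25. So 38^23 ≡ 25 (mod 53).
Hence φ⁻¹(38) = 25.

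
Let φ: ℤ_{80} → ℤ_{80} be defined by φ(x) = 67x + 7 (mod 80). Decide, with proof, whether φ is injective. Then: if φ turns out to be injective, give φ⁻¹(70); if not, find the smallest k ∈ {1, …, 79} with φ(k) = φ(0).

If φ(u) = φ(v), then 67u ≡ 67v (mod 80). Because gcd(67, 80) = 1, we may cancel 67 to get u ≡ v (mod 80).
Therefore φ is injective.
We now compute 67⁻¹ mod 80 explicitly. Euclid's algorithm: 80 = 1·67 + 13, 67 = 5·13 + 2, 13 = 6·2 + 1; back-substituting gives 1 = 43·67 − 36·80, so 67⁻¹ ≡ 43 (mod 80).
Since φ is injective, we compute φ⁻¹(70): solve 67x + 7 ≡ 70 (mod 80), i.e. 67x ≡ 63 (mod 80).
Multiplying by 67⁻¹ = 43 gives x ≡ 43·63 = 2709 = 33·80 + 69 ≡ 69 (mod 80).
Check: φ(69) = 67·69 + 7 = 4630 = 57·80 + 70 ≡ 70 (mod 80).

69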